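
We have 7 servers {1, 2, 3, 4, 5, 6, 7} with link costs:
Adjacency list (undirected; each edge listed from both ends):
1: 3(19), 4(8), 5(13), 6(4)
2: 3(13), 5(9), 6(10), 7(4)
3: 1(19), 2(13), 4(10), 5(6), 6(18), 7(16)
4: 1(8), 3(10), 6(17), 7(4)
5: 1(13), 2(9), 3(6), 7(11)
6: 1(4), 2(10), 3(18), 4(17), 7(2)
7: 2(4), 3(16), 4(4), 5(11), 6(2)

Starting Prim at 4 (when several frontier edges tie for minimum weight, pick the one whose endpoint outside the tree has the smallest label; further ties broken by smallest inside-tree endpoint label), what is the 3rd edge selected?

1-6

Prim, starting at 4.
Step 1: cheapest edge leaving the tree is 4–7 (4); add 7.
Step 2: cheapest edge leaving the tree is 6–7 (2); add 6.
Step 3: cheapest edge leaving the tree is 1–6 (4); add 1.
Step 4: cheapest edge leaving the tree is 2–7 (4); add 2.
Step 5: cheapest edge leaving the tree is 2–5 (9); add 5.
Step 6: cheapest edge leaving the tree is 3–5 (6); add 3.
The 3rd edge added is 1–6.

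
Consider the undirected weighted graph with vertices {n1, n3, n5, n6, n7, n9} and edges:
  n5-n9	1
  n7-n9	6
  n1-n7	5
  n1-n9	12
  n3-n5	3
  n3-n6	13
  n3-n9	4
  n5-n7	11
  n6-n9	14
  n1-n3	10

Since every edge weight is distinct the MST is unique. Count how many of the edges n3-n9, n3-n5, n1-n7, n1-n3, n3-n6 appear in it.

Kruskal's algorithm — process edges by increasing weight (ties by edge label):
n5-n9 (1): add. Components now {n7} {n1} {n3} {n6} {n5,n9}
n3-n5 (3): add. Components now {n7} {n1} {n3,n5,n9} {n6}
n3-n9 (4): skip — n3 and n9 already connected.
n1-n7 (5): add. Components now {n1,n7} {n3,n5,n9} {n6}
n7-n9 (6): add. Components now {n1,n3,n5,n7,n9} {n6}
n1-n3 (10): skip — n1 and n3 already connected.
n5-n7 (11): skip — n7 and n5 already connected.
n1-n9 (12): skip — n1 and n9 already connected.
n3-n6 (13): add. Components now {n1,n3,n5,n6,n7,n9}
MST edge set: {n5-n9, n3-n5, n1-n7, n7-n9, n3-n6}.
Of the listed edges, {n3-n5, n1-n7, n3-n6} are in the MST → 3.

3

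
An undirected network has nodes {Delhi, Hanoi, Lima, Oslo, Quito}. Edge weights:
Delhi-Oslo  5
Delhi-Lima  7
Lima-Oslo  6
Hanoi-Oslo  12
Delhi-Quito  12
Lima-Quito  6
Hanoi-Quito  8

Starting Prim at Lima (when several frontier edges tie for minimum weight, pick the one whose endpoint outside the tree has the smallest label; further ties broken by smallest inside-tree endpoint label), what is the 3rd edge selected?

Lima-Quito

Prim's algorithm from Lima:
Step 1: cheapest edge leaving the tree is Lima-Oslo (6); add Oslo.
Step 2: cheapest edge leaving the tree is Delhi-Oslo (5); add Delhi.
Step 3: cheapest edge leaving the tree is Lima-Quito (6); add Quito.
Step 4: cheapest edge leaving the tree is Hanoi-Quito (8); add Hanoi.
The 3rd edge added is Lima-Quito.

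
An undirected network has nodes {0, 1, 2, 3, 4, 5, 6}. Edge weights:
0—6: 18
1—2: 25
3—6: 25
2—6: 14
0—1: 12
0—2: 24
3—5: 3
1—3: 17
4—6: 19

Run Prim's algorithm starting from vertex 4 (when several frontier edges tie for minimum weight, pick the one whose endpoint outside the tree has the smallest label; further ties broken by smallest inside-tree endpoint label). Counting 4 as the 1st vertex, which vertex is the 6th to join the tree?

Prim, starting at 4.
Step 1: frontier [4—6 19] → take 4—6 (19); add 6.
Step 2: frontier [2—6 14, 0—6 18, 3—6 25] → take 2—6 (14); add 2.
Step 3: frontier [0—2 24, 1—2 25, 0—6 18, 3—6 25] → take 0—6 (18); add 0.
Step 4: frontier [0—1 12, 1—2 25, 3—6 25] → take 0—1 (12); add 1.
Step 5: frontier [1—3 17, 3—6 25] → take 1—3 (17); add 3.
Step 6: frontier [3—5 3] → take 3—5 (3); add 5.
Vertex order: 4, 6, 2, 0, 1, 3, 5. The 6th vertex is 3.

3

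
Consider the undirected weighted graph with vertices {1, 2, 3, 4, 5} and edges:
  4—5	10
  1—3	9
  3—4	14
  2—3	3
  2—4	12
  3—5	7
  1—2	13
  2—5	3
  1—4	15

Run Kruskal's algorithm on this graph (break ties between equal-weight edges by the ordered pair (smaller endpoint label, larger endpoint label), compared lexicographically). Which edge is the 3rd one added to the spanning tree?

Kruskal: consider edges lightest-first.
2—3 (3): add. Components now {1} {2,3} {4} {5}
2—5 (3): add. Components now {1} {2,3,5} {4}
3—5 (7): skip — 3 and 5 already connected.
1—3 (9): add. Components now {1,2,3,5} {4}
4—5 (10): add. Components now {1,2,3,4,5}
The 3rd edge added is 1—3.

1-3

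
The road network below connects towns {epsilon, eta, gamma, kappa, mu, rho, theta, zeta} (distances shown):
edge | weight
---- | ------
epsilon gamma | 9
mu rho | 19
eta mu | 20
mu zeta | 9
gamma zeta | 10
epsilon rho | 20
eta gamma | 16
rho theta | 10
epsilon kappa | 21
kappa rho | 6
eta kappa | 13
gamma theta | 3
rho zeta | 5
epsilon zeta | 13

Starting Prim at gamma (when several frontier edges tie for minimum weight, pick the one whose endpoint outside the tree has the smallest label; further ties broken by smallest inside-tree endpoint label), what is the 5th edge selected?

kappa-rho

Prim, starting at gamma.
Step 1: frontier [gamma theta 3, epsilon gamma 9, gamma zeta 10, eta gamma 16] → take gamma theta (3); add theta.
Step 2: frontier [epsilon gamma 9, gamma zeta 10, eta gamma 16, rho theta 10] → take epsilon gamma (9); add epsilon.
Step 3: frontier [epsilon zeta 13, epsilon rho 20, epsilon kappa 21, gamma zeta 10, eta gamma 16, rho theta 10] → take rho theta (10); add rho.
Step 4: frontier [epsilon zeta 13, epsilon kappa 21, gamma zeta 10, eta gamma 16, rho zeta 5, kappa rho 6, mu rho 19] → take rho zeta (5); add zeta.
Step 5: frontier [epsilon kappa 21, eta gamma 16, kappa rho 6, mu rho 19, mu zeta 9] → take kappa rho (6); add kappa.
Step 6: frontier [eta gamma 16, eta kappa 13, mu rho 19, mu zeta 9] → take mu zeta (9); add mu.
Step 7: frontier [eta gamma 16, eta kappa 13, eta mu 20] → take eta kappa (13); add eta.
The 5th edge added is kappa rho.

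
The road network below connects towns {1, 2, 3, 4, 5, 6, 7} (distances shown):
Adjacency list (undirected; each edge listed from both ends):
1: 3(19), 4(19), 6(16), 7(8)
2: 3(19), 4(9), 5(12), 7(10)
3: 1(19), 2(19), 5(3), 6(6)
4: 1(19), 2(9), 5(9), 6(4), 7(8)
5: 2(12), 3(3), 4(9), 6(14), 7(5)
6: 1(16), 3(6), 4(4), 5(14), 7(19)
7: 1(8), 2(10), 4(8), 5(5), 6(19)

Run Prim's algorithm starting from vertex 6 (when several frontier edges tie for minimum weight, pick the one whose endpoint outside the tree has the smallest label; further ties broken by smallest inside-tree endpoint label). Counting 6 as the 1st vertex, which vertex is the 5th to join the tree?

Grow the tree from 6 using Prim:
Step 1: cheapest edge leaving the tree is 4-6 (4); add 4.
Step 2: cheapest edge leaving the tree is 3-6 (6); add 3.
Step 3: cheapest edge leaving the tree is 3-5 (3); add 5.
Step 4: cheapest edge leaving the tree is 5-7 (5); add 7.
Step 5: cheapest edge leaving the tree is 1-7 (8); add 1.
Step 6: cheapest edge leaving the tree is 2-4 (9); add 2.
Vertex order: 6, 4, 3, 5, 7, 1, 2. The 5th vertex is 7.

7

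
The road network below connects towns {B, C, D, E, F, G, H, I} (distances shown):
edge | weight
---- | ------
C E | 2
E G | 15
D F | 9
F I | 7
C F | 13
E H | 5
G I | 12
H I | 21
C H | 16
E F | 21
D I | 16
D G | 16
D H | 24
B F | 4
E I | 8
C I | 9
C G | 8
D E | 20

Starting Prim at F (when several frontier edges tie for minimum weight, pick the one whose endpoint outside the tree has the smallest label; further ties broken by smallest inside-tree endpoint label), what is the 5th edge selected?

E-H

Prim, starting at F.
Step 1: cheapest edge leaving the tree is B F (4); add B.
Step 2: cheapest edge leaving the tree is F I (7); add I.
Step 3: cheapest edge leaving the tree is E I (8); add E.
Step 4: cheapest edge leaving the tree is C E (2); add C.
Step 5: cheapest edge leaving the tree is E H (5); add H.
Step 6: cheapest edge leaving the tree is C G (8); add G.
Step 7: cheapest edge leaving the tree is D F (9); add D.
The 5th edge added is E H.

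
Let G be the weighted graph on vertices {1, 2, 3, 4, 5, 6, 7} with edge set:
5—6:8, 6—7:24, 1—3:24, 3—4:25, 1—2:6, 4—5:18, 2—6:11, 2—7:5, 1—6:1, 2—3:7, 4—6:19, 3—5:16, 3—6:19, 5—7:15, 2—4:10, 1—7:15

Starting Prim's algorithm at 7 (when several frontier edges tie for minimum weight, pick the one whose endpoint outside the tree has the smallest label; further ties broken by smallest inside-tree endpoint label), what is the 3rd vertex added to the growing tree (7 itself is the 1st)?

Prim, starting at 7.
Step 1: cheapest edge leaving the tree is 2—7 (5); add 2.
Step 2: cheapest edge leaving the tree is 1—2 (6); add 1.
Step 3: cheapest edge leaving the tree is 1—6 (1); add 6.
Step 4: cheapest edge leaving the tree is 2—3 (7); add 3.
Step 5: cheapest edge leaving the tree is 5—6 (8); add 5.
Step 6: cheapest edge leaving the tree is 2—4 (10); add 4.
Vertex order: 7, 2, 1, 6, 3, 5, 4. The 3rd vertex is 1.

1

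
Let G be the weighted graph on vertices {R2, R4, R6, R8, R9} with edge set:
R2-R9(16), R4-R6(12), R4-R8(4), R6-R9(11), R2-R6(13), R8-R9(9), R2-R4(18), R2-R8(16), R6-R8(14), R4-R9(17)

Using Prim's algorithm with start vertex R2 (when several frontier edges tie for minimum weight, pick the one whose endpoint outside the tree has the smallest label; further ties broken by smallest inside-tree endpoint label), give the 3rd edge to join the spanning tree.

R8-R9

Grow the tree from R2 using Prim:
Step 1: cheapest edge leaving the tree is R2-R6 (13); add R6.
Step 2: cheapest edge leaving the tree is R6-R9 (11); add R9.
Step 3: cheapest edge leaving the tree is R8-R9 (9); add R8.
Step 4: cheapest edge leaving the tree is R4-R8 (4); add R4.
The 3rd edge added is R8-R9.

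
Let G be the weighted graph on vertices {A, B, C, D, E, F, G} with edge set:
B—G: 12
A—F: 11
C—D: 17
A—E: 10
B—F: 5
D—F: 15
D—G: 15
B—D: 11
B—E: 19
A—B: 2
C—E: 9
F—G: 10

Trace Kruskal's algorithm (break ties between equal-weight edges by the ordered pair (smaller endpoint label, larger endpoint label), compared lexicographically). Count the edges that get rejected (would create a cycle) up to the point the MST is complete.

Kruskal's algorithm — process edges by increasing weight (ties by edge label):
A—B (2): add. Components now {A,B} {C} {D} {E} {F} {G}
B—F (5): add. Components now {A,B,F} {C} {D} {E} {G}
C—E (9): add. Components now {A,B,F} {C,E} {D} {G}
A—E (10): add. Components now {A,B,C,E,F} {D} {G}
F—G (10): add. Components now {A,B,C,E,F,G} {D}
A—F (11): skip — A and F already connected.
B—D (11): add. Components now {A,B,C,D,E,F,G}
Edges rejected before the tree was complete: 1.

1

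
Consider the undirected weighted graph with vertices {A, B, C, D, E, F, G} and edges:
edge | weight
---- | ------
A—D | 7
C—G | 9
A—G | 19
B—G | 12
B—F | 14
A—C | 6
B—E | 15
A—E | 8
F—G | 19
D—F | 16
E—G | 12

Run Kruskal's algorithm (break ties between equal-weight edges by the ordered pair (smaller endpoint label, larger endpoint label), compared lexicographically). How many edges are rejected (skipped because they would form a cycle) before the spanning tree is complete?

1

Sort edges by weight, then run Kruskal:
A—C (6): add — endpoints in different components.
A—D (7): add — endpoints in different components.
A—E (8): add — endpoints in different components.
C—G (9): add — endpoints in different components.
B—G (12): add — endpoints in different components.
E—G (12): skip — E and G already connected.
B—F (14): add — endpoints in different components.
Edges rejected before the tree was complete: 1.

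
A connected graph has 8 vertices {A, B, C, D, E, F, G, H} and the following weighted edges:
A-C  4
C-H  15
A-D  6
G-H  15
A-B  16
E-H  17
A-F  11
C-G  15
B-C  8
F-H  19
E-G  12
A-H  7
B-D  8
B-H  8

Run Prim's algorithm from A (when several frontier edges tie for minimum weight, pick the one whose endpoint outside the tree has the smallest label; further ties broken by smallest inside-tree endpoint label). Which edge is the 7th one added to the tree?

Prim's algorithm from A:
Step 1: frontier [A-C 4, A-D 6, A-H 7, A-F 11, A-B 16] → take A-C (4); add C.
Step 2: frontier [A-D 6, A-H 7, A-F 11, A-B 16, B-C 8, C-G 15, C-H 15] → take A-D (6); add D.
Step 3: frontier [A-H 7, A-F 11, A-B 16, B-C 8, C-G 15, C-H 15, B-D 8] → take A-H (7); add H.
Step 4: frontier [A-F 11, A-B 16, B-C 8, C-G 15, B-D 8, B-H 8, G-H 15, E-H 17, F-H 19] → take B-C (8); add B.
Step 5: frontier [A-F 11, C-G 15, G-H 15, E-H 17, F-H 19] → take A-F (11); add F.
Step 6: frontier [C-G 15, G-H 15, E-H 17] → take C-G (15); add G.
Step 7: frontier [E-G 12, E-H 17] → take E-G (12); add E.
The 7th edge added is E-G.

E-G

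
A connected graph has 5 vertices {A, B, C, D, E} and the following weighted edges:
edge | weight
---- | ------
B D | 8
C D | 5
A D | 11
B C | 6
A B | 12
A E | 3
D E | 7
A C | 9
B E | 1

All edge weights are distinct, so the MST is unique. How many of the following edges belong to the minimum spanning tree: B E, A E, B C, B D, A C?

Kruskal's algorithm — process edges by increasing weight (ties by edge label):
B E (1): add — endpoints in different components.
A E (3): add — endpoints in different components.
C D (5): add — endpoints in different components.
B C (6): add — endpoints in different components.
MST edge set: {B E, A E, C D, B C}.
Of the listed edges, {B E, A E, B C} are in the MST → 3.

3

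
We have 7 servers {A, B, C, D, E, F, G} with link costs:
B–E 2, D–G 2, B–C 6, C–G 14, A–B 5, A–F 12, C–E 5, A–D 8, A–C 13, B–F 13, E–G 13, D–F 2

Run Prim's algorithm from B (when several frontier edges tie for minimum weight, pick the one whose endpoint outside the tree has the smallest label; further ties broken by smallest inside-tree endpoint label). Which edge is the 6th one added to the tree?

D-G

Grow the tree from B using Prim:
Step 1: frontier [B–E 2, A–B 5, B–C 6, B–F 13] → take B–E (2); add E.
Step 2: frontier [A–B 5, B–C 6, B–F 13, C–E 5, E–G 13] → take A–B (5); add A.
Step 3: frontier [A–D 8, A–F 12, A–C 13, B–C 6, B–F 13, C–E 5, E–G 13] → take C–E (5); add C.
Step 4: frontier [A–D 8, A–F 12, B–F 13, C–G 14, E–G 13] → take A–D (8); add D.
Step 5: frontier [A–F 12, B–F 13, C–G 14, D–F 2, D–G 2, E–G 13] → take D–F (2); add F.
Step 6: frontier [C–G 14, D–G 2, E–G 13] → take D–G (2); add G.
The 6th edge added is D–G.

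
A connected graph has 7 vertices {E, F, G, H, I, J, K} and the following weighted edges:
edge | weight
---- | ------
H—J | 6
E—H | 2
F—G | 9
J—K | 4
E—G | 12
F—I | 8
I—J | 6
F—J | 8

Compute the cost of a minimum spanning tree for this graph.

Prim's algorithm from F:
Step 1: cheapest edge leaving the tree is F—I (8); add I.
Step 2: cheapest edge leaving the tree is I—J (6); add J.
Step 3: cheapest edge leaving the tree is J—K (4); add K.
Step 4: cheapest edge leaving the tree is H—J (6); add H.
Step 5: cheapest edge leaving the tree is E—H (2); add E.
Step 6: cheapest edge leaving the tree is F—G (9); add G.
MST edges: F—I, I—J, J—K, H—J, E—H, F—G; total weight 8+6+4+6+2+9 = 35.

35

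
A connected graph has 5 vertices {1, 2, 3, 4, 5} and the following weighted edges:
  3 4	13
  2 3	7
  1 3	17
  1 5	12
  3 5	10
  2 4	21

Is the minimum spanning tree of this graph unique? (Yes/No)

Sort edges by weight, then run Kruskal:
2 3 (7): add. Components now {1} {2,3} {4} {5}
3 5 (10): add. Components now {1} {2,3,5} {4}
1 5 (12): add. Components now {1,2,3,5} {4}
3 4 (13): add. Components now {1,2,3,4,5}
Every non-tree edge has weight strictly greater than the heaviest edge on the tree path between its endpoints, so the MST is unique.

Yes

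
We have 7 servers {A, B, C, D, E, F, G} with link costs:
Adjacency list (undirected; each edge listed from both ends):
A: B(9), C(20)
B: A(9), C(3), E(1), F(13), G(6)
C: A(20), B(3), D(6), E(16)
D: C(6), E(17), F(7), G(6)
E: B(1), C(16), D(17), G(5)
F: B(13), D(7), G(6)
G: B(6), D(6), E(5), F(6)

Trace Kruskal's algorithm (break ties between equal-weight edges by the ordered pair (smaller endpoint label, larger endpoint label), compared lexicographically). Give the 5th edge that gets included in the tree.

Kruskal's algorithm — process edges by increasing weight (ties by edge label):
B–E (1): add. Components now {A} {B,E} {C} {D} {F} {G}
B–C (3): add. Components now {A} {B,C,E} {D} {F} {G}
E–G (5): add. Components now {A} {B,C,E,G} {D} {F}
B–G (6): skip — B and G already connected.
C–D (6): add. Components now {A} {B,C,D,E,G} {F}
D–G (6): skip — D and G already connected.
F–G (6): add. Components now {A} {B,C,D,E,F,G}
D–F (7): skip — D and F already connected.
A–B (9): add. Components now {A,B,C,D,E,F,G}
The 5th edge added is F–G.

F-G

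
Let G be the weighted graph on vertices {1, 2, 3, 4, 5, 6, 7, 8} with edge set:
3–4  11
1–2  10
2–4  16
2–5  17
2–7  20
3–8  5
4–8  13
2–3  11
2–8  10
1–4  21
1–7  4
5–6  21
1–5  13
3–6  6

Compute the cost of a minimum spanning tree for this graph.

Grow the tree from 7 using Prim:
Step 1: frontier [1–7 4, 2–7 20] → take 1–7 (4); add 1.
Step 2: frontier [1–2 10, 1–5 13, 1–4 21, 2–7 20] → take 1–2 (10); add 2.
Step 3: frontier [1–5 13, 1–4 21, 2–8 10, 2–3 11, 2–4 16, 2–5 17] → take 2–8 (10); add 8.
Step 4: frontier [1–5 13, 1–4 21, 2–3 11, 2–4 16, 2–5 17, 3–8 5, 4–8 13] → take 3–8 (5); add 3.
Step 5: frontier [1–5 13, 1–4 21, 2–4 16, 2–5 17, 3–6 6, 3–4 11, 4–8 13] → take 3–6 (6); add 6.
Step 6: frontier [1–5 13, 1–4 21, 2–4 16, 2–5 17, 3–4 11, 5–6 21, 4–8 13] → take 3–4 (11); add 4.
Step 7: frontier [1–5 13, 2–5 17, 5–6 21] → take 1–5 (13); add 5.
MST edges: 1–7, 1–2, 2–8, 3–8, 3–6, 3–4, 1–5; total weight 4+10+10+5+6+11+13 = 59.

59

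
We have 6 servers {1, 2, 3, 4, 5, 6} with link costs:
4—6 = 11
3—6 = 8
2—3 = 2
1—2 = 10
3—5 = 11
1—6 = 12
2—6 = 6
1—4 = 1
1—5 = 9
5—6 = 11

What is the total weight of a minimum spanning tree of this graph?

28

Sort edges by weight, then run Kruskal:
1—4 (1): add — endpoints in different components.
2—3 (2): add — endpoints in different components.
2—6 (6): add — endpoints in different components.
3—6 (8): skip — 3 and 6 already connected.
1—5 (9): add — endpoints in different components.
1—2 (10): add — endpoints in different components.
MST edges: 1—4, 2—3, 2—6, 1—5, 1—2; total weight 1+2+6+9+10 = 28.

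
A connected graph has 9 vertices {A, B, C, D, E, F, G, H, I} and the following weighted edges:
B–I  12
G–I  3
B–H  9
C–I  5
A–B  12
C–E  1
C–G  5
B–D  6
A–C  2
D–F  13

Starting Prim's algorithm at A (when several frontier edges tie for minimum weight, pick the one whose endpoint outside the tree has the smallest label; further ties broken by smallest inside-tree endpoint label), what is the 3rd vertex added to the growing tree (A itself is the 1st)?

Grow the tree from A using Prim:
Step 1: frontier [A–C 2, A–B 12] → take A–C (2); add C.
Step 2: frontier [A–B 12, C–E 1, C–G 5, C–I 5] → take C–E (1); add E.
Step 3: frontier [A–B 12, C–G 5, C–I 5] → take C–G (5); add G.
Step 4: frontier [A–B 12, C–I 5, G–I 3] → take G–I (3); add I.
Step 5: frontier [A–B 12, B–I 12] → take A–B (12); add B.
Step 6: frontier [B–D 6, B–H 9] → take B–D (6); add D.
Step 7: frontier [B–H 9, D–F 13] → take B–H (9); add H.
Step 8: frontier [D–F 13] → take D–F (13); add F.
Vertex order: A, C, E, G, I, B, D, H, F. The 3rd vertex is E.

E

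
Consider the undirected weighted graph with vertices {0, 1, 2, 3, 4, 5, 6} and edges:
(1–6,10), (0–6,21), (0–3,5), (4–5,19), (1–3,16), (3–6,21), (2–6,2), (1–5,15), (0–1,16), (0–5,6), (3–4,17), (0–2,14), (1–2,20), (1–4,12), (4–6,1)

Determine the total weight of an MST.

Prim's algorithm from 4:
Step 1: cheapest edge leaving the tree is 4–6 (1); add 6.
Step 2: cheapest edge leaving the tree is 2–6 (2); add 2.
Step 3: cheapest edge leaving the tree is 1–6 (10); add 1.
Step 4: cheapest edge leaving the tree is 0–2 (14); add 0.
Step 5: cheapest edge leaving the tree is 0–3 (5); add 3.
Step 6: cheapest edge leaving the tree is 0–5 (6); add 5.
MST edges: 4–6, 2–6, 1–6, 0–2, 0–3, 0–5; total weight 1+2+10+14+5+6 = 38.

38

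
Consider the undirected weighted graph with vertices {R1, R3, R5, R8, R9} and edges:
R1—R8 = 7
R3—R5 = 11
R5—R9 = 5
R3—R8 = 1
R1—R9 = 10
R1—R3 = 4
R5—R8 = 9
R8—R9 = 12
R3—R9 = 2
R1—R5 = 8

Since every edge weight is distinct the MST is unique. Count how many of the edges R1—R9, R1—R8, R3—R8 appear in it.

1

Sort edges by weight, then run Kruskal:
R3—R8 (1): add — endpoints in different components.
R3—R9 (2): add — endpoints in different components.
R1—R3 (4): add — endpoints in different components.
R5—R9 (5): add — endpoints in different components.
MST edge set: {R3—R8, R3—R9, R1—R3, R5—R9}.
Of the listed edges, {R3—R8} are in the MST → 1.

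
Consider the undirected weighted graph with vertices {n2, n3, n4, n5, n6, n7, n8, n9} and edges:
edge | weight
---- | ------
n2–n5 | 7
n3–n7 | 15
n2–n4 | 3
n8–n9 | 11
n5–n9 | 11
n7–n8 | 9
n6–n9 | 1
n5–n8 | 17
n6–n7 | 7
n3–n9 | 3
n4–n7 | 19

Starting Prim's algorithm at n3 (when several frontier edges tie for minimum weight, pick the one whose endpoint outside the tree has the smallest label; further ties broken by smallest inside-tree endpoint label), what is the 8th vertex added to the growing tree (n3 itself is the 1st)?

n4

Prim's algorithm from n3:
Step 1: frontier [n3–n9 3, n3–n7 15] → take n3–n9 (3); add n9.
Step 2: frontier [n3–n7 15, n6–n9 1, n5–n9 11, n8–n9 11] → take n6–n9 (1); add n6.
Step 3: frontier [n3–n7 15, n6–n7 7, n5–n9 11, n8–n9 11] → take n6–n7 (7); add n7.
Step 4: frontier [n7–n8 9, n4–n7 19, n5–n9 11, n8–n9 11] → take n7–n8 (9); add n8.
Step 5: frontier [n4–n7 19, n5–n8 17, n5–n9 11] → take n5–n9 (11); add n5.
Step 6: frontier [n2–n5 7, n4–n7 19] → take n2–n5 (7); add n2.
Step 7: frontier [n2–n4 3, n4–n7 19] → take n2–n4 (3); add n4.
Vertex order: n3, n9, n6, n7, n8, n5, n2, n4. The 8th vertex is n4.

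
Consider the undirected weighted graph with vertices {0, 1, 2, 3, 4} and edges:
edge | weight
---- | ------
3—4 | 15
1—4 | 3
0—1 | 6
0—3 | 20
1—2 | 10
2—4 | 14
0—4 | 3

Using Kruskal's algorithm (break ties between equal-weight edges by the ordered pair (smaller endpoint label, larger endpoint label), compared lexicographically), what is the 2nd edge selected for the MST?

Kruskal: consider edges lightest-first.
0—4 (3): add. Components now {0,4} {1} {2} {3}
1—4 (3): add. Components now {0,1,4} {2} {3}
0—1 (6): skip — 0 and 1 already connected.
1—2 (10): add. Components now {0,1,2,4} {3}
2—4 (14): skip — 2 and 4 already connected.
3—4 (15): add. Components now {0,1,2,3,4}
The 2nd edge added is 1—4.

1-4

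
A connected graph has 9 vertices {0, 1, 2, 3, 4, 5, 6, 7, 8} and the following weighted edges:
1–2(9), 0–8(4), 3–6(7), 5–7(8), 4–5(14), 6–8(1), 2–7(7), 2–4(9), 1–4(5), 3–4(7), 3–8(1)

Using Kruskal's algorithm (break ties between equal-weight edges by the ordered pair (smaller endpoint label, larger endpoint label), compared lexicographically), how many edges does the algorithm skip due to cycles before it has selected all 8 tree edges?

1

Kruskal's algorithm — process edges by increasing weight (ties by edge label):
3–8 (1): add — endpoints in different components.
6–8 (1): add — endpoints in different components.
0–8 (4): add — endpoints in different components.
1–4 (5): add — endpoints in different components.
2–7 (7): add — endpoints in different components.
3–4 (7): add — endpoints in different components.
3–6 (7): skip — 3 and 6 already connected.
5–7 (8): add — endpoints in different components.
1–2 (9): add — endpoints in different components.
Edges rejected before the tree was complete: 1.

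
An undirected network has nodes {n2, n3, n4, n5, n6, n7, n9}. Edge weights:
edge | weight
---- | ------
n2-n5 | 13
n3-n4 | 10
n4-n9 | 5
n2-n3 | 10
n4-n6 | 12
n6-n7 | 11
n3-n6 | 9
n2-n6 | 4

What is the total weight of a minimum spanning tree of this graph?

52

Prim's algorithm from n6:
Step 1: cheapest edge leaving the tree is n2-n6 (4); add n2.
Step 2: cheapest edge leaving the tree is n3-n6 (9); add n3.
Step 3: cheapest edge leaving the tree is n3-n4 (10); add n4.
Step 4: cheapest edge leaving the tree is n4-n9 (5); add n9.
Step 5: cheapest edge leaving the tree is n6-n7 (11); add n7.
Step 6: cheapest edge leaving the tree is n2-n5 (13); add n5.
MST edges: n2-n6, n3-n6, n3-n4, n4-n9, n6-n7, n2-n5; total weight 4+9+10+5+11+13 = 52.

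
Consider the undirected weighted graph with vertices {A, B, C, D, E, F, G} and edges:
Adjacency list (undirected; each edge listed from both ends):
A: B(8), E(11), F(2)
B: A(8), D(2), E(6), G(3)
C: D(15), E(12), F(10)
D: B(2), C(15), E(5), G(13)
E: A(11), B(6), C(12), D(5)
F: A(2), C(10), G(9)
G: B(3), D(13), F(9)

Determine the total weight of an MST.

Prim's algorithm from B:
Step 1: frontier [B D 2, B G 3, B E 6, A B 8] → take B D (2); add D.
Step 2: frontier [B G 3, B E 6, A B 8, D E 5, D G 13, C D 15] → take B G (3); add G.
Step 3: frontier [B E 6, A B 8, D E 5, C D 15, F G 9] → take D E (5); add E.
Step 4: frontier [A B 8, C D 15, A E 11, C E 12, F G 9] → take A B (8); add A.
Step 5: frontier [A F 2, C D 15, C E 12, F G 9] → take A F (2); add F.
Step 6: frontier [C D 15, C E 12, C F 10] → take C F (10); add C.
MST edges: B D, B G, D E, A B, A F, C F; total weight 2+3+5+8+2+10 = 30.

30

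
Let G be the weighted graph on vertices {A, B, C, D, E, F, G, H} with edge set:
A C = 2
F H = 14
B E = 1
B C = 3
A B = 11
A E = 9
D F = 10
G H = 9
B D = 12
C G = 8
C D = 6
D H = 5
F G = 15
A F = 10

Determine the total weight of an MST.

35

Kruskal's algorithm — process edges by increasing weight (ties by edge label):
B E (1): add — endpoints in different components.
A C (2): add — endpoints in different components.
B C (3): add — endpoints in different components.
D H (5): add — endpoints in different components.
C D (6): add — endpoints in different components.
C G (8): add — endpoints in different components.
A E (9): skip — A and E already connected.
G H (9): skip — G and H already connected.
A F (10): add — endpoints in different components.
MST edges: B E, A C, B C, D H, C D, C G, A F; total weight 1+2+3+5+6+8+10 = 35.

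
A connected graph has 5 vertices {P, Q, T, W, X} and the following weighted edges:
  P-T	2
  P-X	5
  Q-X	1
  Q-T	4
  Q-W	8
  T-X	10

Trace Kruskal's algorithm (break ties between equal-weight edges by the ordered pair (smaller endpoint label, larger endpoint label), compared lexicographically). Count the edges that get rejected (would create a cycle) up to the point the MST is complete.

1

Kruskal's algorithm — process edges by increasing weight (ties by edge label):
Q-X (1): add — endpoints in different components.
P-T (2): add — endpoints in different components.
Q-T (4): add — endpoints in different components.
P-X (5): skip — P and X already connected.
Q-W (8): add — endpoints in different components.
Edges rejected before the tree was complete: 1.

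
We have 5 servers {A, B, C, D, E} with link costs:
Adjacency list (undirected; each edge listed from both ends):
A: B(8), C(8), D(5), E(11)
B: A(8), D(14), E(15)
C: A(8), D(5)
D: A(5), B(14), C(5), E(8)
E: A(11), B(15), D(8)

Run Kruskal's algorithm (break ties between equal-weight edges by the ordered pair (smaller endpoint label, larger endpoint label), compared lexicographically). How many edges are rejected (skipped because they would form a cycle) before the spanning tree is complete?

Sort edges by weight, then run Kruskal:
A—D (5): add. Components now {A,D} {B} {C} {E}
C—D (5): add. Components now {A,C,D} {B} {E}
A—B (8): add. Components now {A,B,C,D} {E}
A—C (8): skip — A and C already connected.
D—E (8): add. Components now {A,B,C,D,E}
Edges rejected before the tree was complete: 1.

1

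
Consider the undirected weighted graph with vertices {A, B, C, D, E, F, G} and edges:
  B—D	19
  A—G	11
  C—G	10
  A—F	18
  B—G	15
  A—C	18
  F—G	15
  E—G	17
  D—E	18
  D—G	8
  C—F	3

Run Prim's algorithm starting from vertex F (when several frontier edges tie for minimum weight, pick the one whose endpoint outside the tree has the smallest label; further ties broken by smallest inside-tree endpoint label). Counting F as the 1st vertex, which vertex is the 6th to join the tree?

Grow the tree from F using Prim:
Step 1: frontier [C—F 3, F—G 15, A—F 18] → take C—F (3); add C.
Step 2: frontier [C—G 10, A—C 18, F—G 15, A—F 18] → take C—G (10); add G.
Step 3: frontier [A—C 18, A—F 18, D—G 8, A—G 11, B—G 15, E—G 17] → take D—G (8); add D.
Step 4: frontier [A—C 18, D—E 18, B—D 19, A—F 18, A—G 11, B—G 15, E—G 17] → take A—G (11); add A.
Step 5: frontier [D—E 18, B—D 19, B—G 15, E—G 17] → take B—G (15); add B.
Step 6: frontier [D—E 18, E—G 17] → take E—G (17); add E.
Vertex order: F, C, G, D, A, B, E. The 6th vertex is B.

B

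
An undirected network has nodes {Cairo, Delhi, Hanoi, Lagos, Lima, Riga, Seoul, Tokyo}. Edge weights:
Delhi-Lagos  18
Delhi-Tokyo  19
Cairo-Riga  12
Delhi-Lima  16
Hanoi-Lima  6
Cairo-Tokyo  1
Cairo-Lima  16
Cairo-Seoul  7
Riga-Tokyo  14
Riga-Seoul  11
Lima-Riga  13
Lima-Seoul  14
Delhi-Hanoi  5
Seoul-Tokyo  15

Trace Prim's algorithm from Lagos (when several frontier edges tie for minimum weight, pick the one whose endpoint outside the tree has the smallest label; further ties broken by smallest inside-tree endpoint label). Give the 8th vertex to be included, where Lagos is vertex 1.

Prim's algorithm from Lagos:
Step 1: cheapest edge leaving the tree is Delhi-Lagos (18); add Delhi.
Step 2: cheapest edge leaving the tree is Delhi-Hanoi (5); add Hanoi.
Step 3: cheapest edge leaving the tree is Hanoi-Lima (6); add Lima.
Step 4: cheapest edge leaving the tree is Lima-Riga (13); add Riga.
Step 5: cheapest edge leaving the tree is Riga-Seoul (11); add Seoul.
Step 6: cheapest edge leaving the tree is Cairo-Seoul (7); add Cairo.
Step 7: cheapest edge leaving the tree is Cairo-Tokyo (1); add Tokyo.
Vertex order: Lagos, Delhi, Hanoi, Lima, Riga, Seoul, Cairo, Tokyo. The 8th vertex is Tokyo.

Tokyo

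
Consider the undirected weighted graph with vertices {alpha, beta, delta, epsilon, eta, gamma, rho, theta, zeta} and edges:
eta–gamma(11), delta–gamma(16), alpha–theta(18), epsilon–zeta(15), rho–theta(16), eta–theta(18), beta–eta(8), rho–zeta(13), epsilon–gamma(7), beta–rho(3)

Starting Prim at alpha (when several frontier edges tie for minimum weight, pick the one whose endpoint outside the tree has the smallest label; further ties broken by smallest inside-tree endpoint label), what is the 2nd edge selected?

rho-theta

Prim's algorithm from alpha:
Step 1: frontier [alpha–theta 18] → take alpha–theta (18); add theta.
Step 2: frontier [rho–theta 16, eta–theta 18] → take rho–theta (16); add rho.
Step 3: frontier [beta–rho 3, rho–zeta 13, eta–theta 18] → take beta–rho (3); add beta.
Step 4: frontier [beta–eta 8, rho–zeta 13, eta–theta 18] → take beta–eta (8); add eta.
Step 5: frontier [eta–gamma 11, rho–zeta 13] → take eta–gamma (11); add gamma.
Step 6: frontier [epsilon–gamma 7, delta–gamma 16, rho–zeta 13] → take epsilon–gamma (7); add epsilon.
Step 7: frontier [epsilon–zeta 15, delta–gamma 16, rho–zeta 13] → take rho–zeta (13); add zeta.
Step 8: frontier [delta–gamma 16] → take delta–gamma (16); add delta.
The 2nd edge added is rho–theta.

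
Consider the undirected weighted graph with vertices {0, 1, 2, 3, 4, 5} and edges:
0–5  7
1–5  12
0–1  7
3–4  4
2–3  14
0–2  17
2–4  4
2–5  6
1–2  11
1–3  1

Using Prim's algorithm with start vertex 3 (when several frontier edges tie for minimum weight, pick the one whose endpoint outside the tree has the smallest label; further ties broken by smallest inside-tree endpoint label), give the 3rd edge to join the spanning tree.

Grow the tree from 3 using Prim:
Step 1: cheapest edge leaving the tree is 1–3 (1); add 1.
Step 2: cheapest edge leaving the tree is 3–4 (4); add 4.
Step 3: cheapest edge leaving the tree is 2–4 (4); add 2.
Step 4: cheapest edge leaving the tree is 2–5 (6); add 5.
Step 5: cheapest edge leaving the tree is 0–1 (7); add 0.
The 3rd edge added is 2–4.

2-4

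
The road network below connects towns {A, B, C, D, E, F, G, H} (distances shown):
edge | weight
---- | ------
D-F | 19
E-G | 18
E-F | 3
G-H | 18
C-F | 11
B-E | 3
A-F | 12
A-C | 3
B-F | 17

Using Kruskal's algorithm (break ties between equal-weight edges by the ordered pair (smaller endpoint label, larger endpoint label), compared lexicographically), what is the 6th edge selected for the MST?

G-H

Kruskal: consider edges lightest-first.
A-C (3): add — endpoints in different components.
B-E (3): add — endpoints in different components.
E-F (3): add — endpoints in different components.
C-F (11): add — endpoints in different components.
A-F (12): skip — A and F already connected.
B-F (17): skip — B and F already connected.
E-G (18): add — endpoints in different components.
G-H (18): add — endpoints in different components.
D-F (19): add — endpoints in different components.
The 6th edge added is G-H.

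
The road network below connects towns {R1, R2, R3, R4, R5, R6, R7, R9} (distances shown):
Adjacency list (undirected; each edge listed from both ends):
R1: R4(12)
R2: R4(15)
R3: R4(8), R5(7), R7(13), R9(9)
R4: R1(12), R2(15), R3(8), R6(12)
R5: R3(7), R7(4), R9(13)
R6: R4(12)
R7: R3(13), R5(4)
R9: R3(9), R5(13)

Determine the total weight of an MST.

Sort edges by weight, then run Kruskal:
R5—R7 (4): add — endpoints in different components.
R3—R5 (7): add — endpoints in different components.
R3—R4 (8): add — endpoints in different components.
R3—R9 (9): add — endpoints in different components.
R1—R4 (12): add — endpoints in different components.
R4—R6 (12): add — endpoints in different components.
R3—R7 (13): skip — R3 and R7 already connected.
R5—R9 (13): skip — R5 and R9 already connected.
R2—R4 (15): add — endpoints in different components.
MST edges: R5—R7, R3—R5, R3—R4, R3—R9, R1—R4, R4—R6, R2—R4; total weight 4+7+8+9+12+12+15 = 67.

67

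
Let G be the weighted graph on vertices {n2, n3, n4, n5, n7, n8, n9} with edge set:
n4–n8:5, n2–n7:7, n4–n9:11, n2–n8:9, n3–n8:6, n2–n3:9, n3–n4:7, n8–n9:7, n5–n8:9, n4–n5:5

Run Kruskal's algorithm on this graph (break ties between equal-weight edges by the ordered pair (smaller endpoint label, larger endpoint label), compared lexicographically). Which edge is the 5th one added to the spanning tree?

n8-n9

Kruskal's algorithm — process edges by increasing weight (ties by edge label):
n4–n5 (5): add. Components now {n4,n5} {n7} {n9} {n2} {n8} {n3}
n4–n8 (5): add. Components now {n4,n5,n8} {n7} {n9} {n2} {n3}
n3–n8 (6): add. Components now {n3,n4,n5,n8} {n7} {n9} {n2}
n2–n7 (7): add. Components now {n3,n4,n5,n8} {n2,n7} {n9}
n3–n4 (7): skip — n4 and n3 already connected.
n8–n9 (7): add. Components now {n3,n4,n5,n8,n9} {n2,n7}
n2–n3 (9): add. Components now {n2,n3,n4,n5,n7,n8,n9}
The 5th edge added is n8–n9.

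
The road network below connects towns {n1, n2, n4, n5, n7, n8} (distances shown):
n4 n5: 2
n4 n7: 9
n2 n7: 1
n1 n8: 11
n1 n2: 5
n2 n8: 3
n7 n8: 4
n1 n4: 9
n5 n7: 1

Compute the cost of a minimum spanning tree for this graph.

Sort edges by weight, then run Kruskal:
n2 n7 (1): add — endpoints in different components.
n5 n7 (1): add — endpoints in different components.
n4 n5 (2): add — endpoints in different components.
n2 n8 (3): add — endpoints in different components.
n7 n8 (4): skip — n7 and n8 already connected.
n1 n2 (5): add — endpoints in different components.
MST edges: n2 n7, n5 n7, n4 n5, n2 n8, n1 n2; total weight 1+1+2+3+5 = 12.

12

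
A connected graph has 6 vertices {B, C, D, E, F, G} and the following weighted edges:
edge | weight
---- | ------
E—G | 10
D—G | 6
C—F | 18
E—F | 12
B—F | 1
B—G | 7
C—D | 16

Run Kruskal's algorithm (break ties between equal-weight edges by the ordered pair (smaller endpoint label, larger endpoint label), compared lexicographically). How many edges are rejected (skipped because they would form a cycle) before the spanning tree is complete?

1

Kruskal: consider edges lightest-first.
B—F (1): add — endpoints in different components.
D—G (6): add — endpoints in different components.
B—G (7): add — endpoints in different components.
E—G (10): add — endpoints in different components.
E—F (12): skip — E and F already connected.
C—D (16): add — endpoints in different components.
Edges rejected before the tree was complete: 1.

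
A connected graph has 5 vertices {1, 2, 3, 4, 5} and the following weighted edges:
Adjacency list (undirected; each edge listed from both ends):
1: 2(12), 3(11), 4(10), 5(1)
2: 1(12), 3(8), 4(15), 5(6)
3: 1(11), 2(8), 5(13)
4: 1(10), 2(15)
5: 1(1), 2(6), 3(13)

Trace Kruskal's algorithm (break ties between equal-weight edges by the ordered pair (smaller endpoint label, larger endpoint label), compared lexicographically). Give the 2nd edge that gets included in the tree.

Kruskal: consider edges lightest-first.
1-5 (1): add. Components now {1,5} {2} {3} {4}
2-5 (6): add. Components now {1,2,5} {3} {4}
2-3 (8): add. Components now {1,2,3,5} {4}
1-4 (10): add. Components now {1,2,3,4,5}
The 2nd edge added is 2-5.

2-5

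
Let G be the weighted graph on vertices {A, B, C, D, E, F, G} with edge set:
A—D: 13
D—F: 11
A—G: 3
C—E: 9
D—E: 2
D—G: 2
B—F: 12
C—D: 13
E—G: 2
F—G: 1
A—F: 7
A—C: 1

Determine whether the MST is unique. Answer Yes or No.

Kruskal: consider edges lightest-first.
A—C (1): add — endpoints in different components.
F—G (1): add — endpoints in different components.
D—E (2): add — endpoints in different components.
D—G (2): add — endpoints in different components.
E—G (2): skip — E and G already connected.
A—G (3): add — endpoints in different components.
A—F (7): skip — A and F already connected.
C—E (9): skip — C and E already connected.
D—F (11): skip — D and F already connected.
B—F (12): add — endpoints in different components.
Non-tree edge E—G has weight 2, equal to the heaviest edge on its tree cycle — swapping gives another MST of the same weight. Not unique.

No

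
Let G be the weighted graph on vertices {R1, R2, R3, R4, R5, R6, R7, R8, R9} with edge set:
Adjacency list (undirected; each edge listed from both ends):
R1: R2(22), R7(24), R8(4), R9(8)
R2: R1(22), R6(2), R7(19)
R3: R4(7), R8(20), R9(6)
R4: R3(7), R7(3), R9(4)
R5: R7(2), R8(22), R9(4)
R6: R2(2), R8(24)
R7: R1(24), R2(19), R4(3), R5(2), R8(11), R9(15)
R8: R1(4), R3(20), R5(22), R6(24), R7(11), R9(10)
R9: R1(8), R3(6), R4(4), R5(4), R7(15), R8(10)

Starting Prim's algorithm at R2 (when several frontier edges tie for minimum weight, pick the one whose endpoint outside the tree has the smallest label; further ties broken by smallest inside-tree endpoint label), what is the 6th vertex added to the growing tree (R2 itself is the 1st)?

R9

Prim, starting at R2.
Step 1: cheapest edge leaving the tree is R2 R6 (2); add R6.
Step 2: cheapest edge leaving the tree is R2 R7 (19); add R7.
Step 3: cheapest edge leaving the tree is R5 R7 (2); add R5.
Step 4: cheapest edge leaving the tree is R4 R7 (3); add R4.
Step 5: cheapest edge leaving the tree is R4 R9 (4); add R9.
Step 6: cheapest edge leaving the tree is R3 R9 (6); add R3.
Step 7: cheapest edge leaving the tree is R1 R9 (8); add R1.
Step 8: cheapest edge leaving the tree is R1 R8 (4); add R8.
Vertex order: R2, R6, R7, R5, R4, R9, R3, R1, R8. The 6th vertex is R9.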